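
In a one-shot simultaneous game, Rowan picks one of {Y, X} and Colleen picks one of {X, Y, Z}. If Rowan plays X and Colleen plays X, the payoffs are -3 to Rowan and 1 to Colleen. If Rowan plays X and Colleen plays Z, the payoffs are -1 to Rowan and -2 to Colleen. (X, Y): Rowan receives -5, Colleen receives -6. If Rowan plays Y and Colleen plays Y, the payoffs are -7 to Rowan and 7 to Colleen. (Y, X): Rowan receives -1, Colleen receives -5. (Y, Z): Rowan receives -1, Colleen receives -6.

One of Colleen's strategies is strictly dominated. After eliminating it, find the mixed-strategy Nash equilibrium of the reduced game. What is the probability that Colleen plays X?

Colleen's strategy Z is strictly dominated by X: -5 > -6 and 1 > -2. Eliminate Z.
Rowan's indifference between Y and X determines Colleen's mixing probability q:
  Rowan's payoff from Y: q·(-1) + (1−q)·(-7) = 6q - 7
  Rowan's payoff from X: q·(-3) + (1−q)·(-5) = 2q - 5
  6q - 7 = 2q - 5  ⇒  4q = 2  ⇒  q = 1/2.

q = 1/2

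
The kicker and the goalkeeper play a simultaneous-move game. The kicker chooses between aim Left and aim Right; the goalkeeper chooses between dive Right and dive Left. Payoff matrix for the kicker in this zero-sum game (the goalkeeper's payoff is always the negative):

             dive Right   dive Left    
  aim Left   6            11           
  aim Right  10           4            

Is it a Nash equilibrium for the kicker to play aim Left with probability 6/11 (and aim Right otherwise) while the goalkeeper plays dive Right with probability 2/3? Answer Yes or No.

No

Given the goalkeeper's mix q = 2/3, the kicker's payoff from aim Left is 23/3 but from aim Right is 8. The kicker strictly prefers aim Right, so the kicker would not mix.
So the proposed profile is not a Nash equilibrium.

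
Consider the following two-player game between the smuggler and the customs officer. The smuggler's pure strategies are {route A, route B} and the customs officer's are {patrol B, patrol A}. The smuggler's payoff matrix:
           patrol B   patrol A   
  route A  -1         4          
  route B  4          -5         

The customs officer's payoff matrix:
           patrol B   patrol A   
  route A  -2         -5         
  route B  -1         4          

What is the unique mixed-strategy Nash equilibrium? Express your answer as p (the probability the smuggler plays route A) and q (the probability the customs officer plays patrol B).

p = 5/8, q = 9/14

For the customs officer to be willing to mix, the customs officer must be indifferent between patrol B and patrol A, which pins down the smuggler's mix.
  the customs officer's payoff from patrol B: p·(-2) + (1−p)·(-1) = -p - 1
  the customs officer's payoff from patrol A: p·(-5) + (1−p)·4 = -9p + 4
  -p - 1 = -9p + 4  ⇒  8p = 5  ⇒  p = 5/8.
The customs officer's mix must leave the smuggler indifferent between route A and route B.
  the smuggler's expected payoff from route A: q·(-1) + (1−q)·4 = -5q + 4
  the smuggler's expected payoff from route B: q·4 + (1−q)·(-5) = 9q - 5
  -5q + 4 = 9q - 5  ⇒  -14q = -9  ⇒  q = 9/14.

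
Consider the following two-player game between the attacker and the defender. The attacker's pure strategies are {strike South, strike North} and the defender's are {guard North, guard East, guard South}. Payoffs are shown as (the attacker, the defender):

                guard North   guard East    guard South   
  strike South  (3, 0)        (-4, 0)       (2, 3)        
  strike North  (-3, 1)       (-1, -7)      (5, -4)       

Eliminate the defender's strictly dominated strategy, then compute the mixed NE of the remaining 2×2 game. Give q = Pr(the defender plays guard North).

The defender's strategy guard East is strictly dominated by guard South: 3 > 0 and -4 > -7. Eliminate guard East.
Set the attacker's expected payoff from strike South equal to that from strike North:
  the attacker's payoff from strike South: q·3 + (1−q)·2 = q + 2
  the attacker's payoff from strike North: q·(-3) + (1−q)·5 = -8q + 5
  q + 2 = -8q + 5  ⇒  9q = 3  ⇒  q = 1/3.

q = 1/3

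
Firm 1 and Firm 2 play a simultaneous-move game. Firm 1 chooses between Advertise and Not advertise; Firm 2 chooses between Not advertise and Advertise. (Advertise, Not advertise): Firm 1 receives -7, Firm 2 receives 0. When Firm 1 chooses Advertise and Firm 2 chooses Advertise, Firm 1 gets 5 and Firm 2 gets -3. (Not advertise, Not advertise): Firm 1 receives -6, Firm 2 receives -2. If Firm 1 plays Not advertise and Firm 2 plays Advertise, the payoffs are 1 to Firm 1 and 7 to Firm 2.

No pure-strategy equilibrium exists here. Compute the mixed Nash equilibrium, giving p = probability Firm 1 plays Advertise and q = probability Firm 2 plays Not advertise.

p = 3/4, q = 4/5

For Firm 2 to be willing to mix, Firm 2 must be indifferent between Not advertise and Advertise, which pins down Firm 1's mix.
  Firm 2's payoff from Not advertise: p·0 + (1−p)·(-2) = 2p - 2
  Firm 2's payoff from Advertise: p·(-3) + (1−p)·7 = -10p + 7
  2p - 2 = -10p + 7  ⇒  12p = 9  ⇒  p = 3/4.
Set Firm 1's expected payoff from Advertise equal to that from Not advertise:
  Firm 1's payoff from Advertise: q·(-7) + (1−q)·5 = -12q + 5
  Firm 1's payoff from Not advertise: q·(-6) + (1−q)·1 = -7q + 1
  -12q + 5 = -7q + 1  ⇒  -5q = -4  ⇒  q = 4/5.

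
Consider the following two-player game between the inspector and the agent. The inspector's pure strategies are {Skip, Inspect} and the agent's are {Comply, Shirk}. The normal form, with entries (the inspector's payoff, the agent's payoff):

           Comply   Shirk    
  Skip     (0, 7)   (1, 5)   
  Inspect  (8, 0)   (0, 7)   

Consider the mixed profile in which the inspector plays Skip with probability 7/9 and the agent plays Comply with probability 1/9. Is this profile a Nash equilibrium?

Yes

Check the agent's indifference given the inspector's mix p = 7/9:
  payoff from Comply = 49/9; payoff from Shirk = 49/9 — equal.
Check the inspector's indifference given the agent's mix q = 1/9:
  payoff from Skip = 8/9; payoff from Inspect = 8/9 — equal.
Both players are indifferent, so neither can profitably deviate.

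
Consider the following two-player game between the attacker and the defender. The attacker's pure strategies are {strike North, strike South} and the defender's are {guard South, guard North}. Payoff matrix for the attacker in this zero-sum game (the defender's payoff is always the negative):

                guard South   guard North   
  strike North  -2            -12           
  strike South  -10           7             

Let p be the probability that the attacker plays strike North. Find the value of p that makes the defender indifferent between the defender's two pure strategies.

In a mixed equilibrium the defender is indifferent between guard South and guard North; this condition fixes p.
  the defender's expected payoff from guard South: p·2 + (1−p)·10 = -8p + 10
  the defender's expected payoff from guard North: p·12 + (1−p)·(-7) = 19p - 7
  -8p + 10 = 19p - 7  ⇒  -27p = -17  ⇒  p = 17/27.

p = 17/27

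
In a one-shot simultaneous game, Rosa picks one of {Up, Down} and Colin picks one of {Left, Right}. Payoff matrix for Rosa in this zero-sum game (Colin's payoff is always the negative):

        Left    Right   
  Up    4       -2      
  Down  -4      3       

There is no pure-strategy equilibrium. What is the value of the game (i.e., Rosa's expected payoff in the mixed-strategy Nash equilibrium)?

Set Rosa's expected payoff from Up equal to that from Down:
  Rosa's payoff from Up: q·4 + (1−q)·(-2) = 6q - 2
  Rosa's payoff from Down: q·(-4) + (1−q)·3 = -7q + 3
  6q - 2 = -7q + 3  ⇒  13q = 5  ⇒  q = 5/13.
The value is Rosa's expected payoff against this mix (using Up): (5/13)·4 + (8/13)·(-2) = 4/13.

v = 4/13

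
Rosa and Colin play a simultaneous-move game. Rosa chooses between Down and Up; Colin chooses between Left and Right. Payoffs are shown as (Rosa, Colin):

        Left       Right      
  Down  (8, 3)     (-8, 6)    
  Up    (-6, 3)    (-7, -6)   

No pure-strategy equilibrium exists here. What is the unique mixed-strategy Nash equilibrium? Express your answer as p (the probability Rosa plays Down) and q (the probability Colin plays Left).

p = 3/4, q = 1/15

Colin's indifference between Left and Right determines Rosa's mixing probability p:
  Colin's expected payoff from Left: p·3 + (1−p)·3 = 3
  Colin's expected payoff from Right: p·6 + (1−p)·(-6) = 12p - 6
  3 = 12p - 6  ⇒  -12p = -9  ⇒  p = 3/4.
Set Rosa's expected payoff from Down equal to that from Up:
  Rosa's payoff to Down: q·8 + (1−q)·(-8) = 16q - 8
  Rosa's payoff to Up: q·(-6) + (1−q)·(-7) = q - 7
  16q - 8 = q - 7  ⇒  15q = 1  ⇒  q = 1/15.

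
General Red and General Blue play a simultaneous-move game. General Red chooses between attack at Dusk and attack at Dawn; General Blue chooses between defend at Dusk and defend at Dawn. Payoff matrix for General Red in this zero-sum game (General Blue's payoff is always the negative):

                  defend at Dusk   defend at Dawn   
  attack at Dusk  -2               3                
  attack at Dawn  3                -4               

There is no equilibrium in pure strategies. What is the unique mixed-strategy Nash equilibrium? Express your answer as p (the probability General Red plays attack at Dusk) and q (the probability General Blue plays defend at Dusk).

p = 7/12, q = 7/12

General Blue's indifference between defend at Dusk and defend at Dawn determines General Red's mixing probability p:
  General Blue's payoff from defend at Dusk: p·2 + (1−p)·(-3) = 5p - 3
  General Blue's payoff from defend at Dawn: p·(-3) + (1−p)·4 = -7p + 4
  5p - 3 = -7p + 4  ⇒  12p = 7  ⇒  p = 7/12.
For General Red to be willing to mix, General Red must be indifferent between attack at Dusk and attack at Dawn, which pins down General Blue's mix.
  General Red's payoff to attack at Dusk: q·(-2) + (1−q)·3 = -5q + 3
  General Red's payoff to attack at Dawn: q·3 + (1−q)·(-4) = 7q - 4
  -5q + 3 = 7q - 4  ⇒  -12q = -7  ⇒  q = 7/12.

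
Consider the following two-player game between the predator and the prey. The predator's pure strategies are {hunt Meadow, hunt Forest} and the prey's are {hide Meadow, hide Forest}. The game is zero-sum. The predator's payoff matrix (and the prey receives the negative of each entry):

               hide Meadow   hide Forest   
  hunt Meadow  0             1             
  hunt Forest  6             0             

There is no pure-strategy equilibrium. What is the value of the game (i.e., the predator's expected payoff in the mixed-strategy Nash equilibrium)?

v = 6/7

For the predator to be willing to mix, the predator must be indifferent between hunt Meadow and hunt Forest, which pins down the prey's mix.
  the predator's payoff to hunt Meadow: q·0 + (1−q)·1 = -q + 1
  the predator's payoff to hunt Forest: q·6 + (1−q)·0 = 6q
  -q + 1 = 6q  ⇒  -7q = -1  ⇒  q = 1/7.
The value is the predator's expected payoff against this mix (using hunt Meadow): (1/7)·0 + (6/7)·1 = 6/7.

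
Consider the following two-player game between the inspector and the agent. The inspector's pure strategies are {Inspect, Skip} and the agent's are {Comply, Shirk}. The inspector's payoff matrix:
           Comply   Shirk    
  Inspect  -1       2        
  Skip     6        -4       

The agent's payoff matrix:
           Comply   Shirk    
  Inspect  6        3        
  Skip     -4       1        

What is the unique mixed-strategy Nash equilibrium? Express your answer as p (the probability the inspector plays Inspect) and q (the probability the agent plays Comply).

p = 5/8, q = 6/13

Set the agent's expected payoff from Comply equal to that from Shirk:
  the agent's payoff to Comply: p·6 + (1−p)·(-4) = 10p - 4
  the agent's payoff to Shirk: p·3 + (1−p)·1 = 2p + 1
  10p - 4 = 2p + 1  ⇒  8p = 5  ⇒  p = 5/8.
The agent's mix must leave the inspector indifferent between Inspect and Skip.
  the inspector's expected payoff from Inspect: q·(-1) + (1−q)·2 = -3q + 2
  the inspector's expected payoff from Skip: q·6 + (1−q)·(-4) = 10q - 4
  -3q + 2 = 10q - 4  ⇒  -13q = -6  ⇒  q = 6/13.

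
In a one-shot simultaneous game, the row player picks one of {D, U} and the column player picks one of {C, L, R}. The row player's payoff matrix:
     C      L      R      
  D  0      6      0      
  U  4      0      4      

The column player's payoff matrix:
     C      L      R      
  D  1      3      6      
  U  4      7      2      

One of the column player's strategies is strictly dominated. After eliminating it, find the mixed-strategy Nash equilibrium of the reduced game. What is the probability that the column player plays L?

q = 2/5

The column player's strategy C is strictly dominated by L: 3 > 1 and 7 > 4. Eliminate C.
The column player's mix must leave the row player indifferent between D and U.
  the row player's payoff from D: q·6 + (1−q)·0 = 6q
  the row player's payoff from U: q·0 + (1−q)·4 = -4q + 4
  6q = -4q + 4  ⇒  10q = 4  ⇒  q = 2/5.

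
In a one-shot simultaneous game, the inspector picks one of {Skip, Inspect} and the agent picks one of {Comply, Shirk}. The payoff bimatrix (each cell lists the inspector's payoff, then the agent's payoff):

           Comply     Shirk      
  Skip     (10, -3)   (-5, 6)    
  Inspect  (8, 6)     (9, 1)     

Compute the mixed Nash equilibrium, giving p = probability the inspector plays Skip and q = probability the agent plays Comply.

p = 5/14, q = 7/8

The inspector's mix must leave the agent indifferent between Comply and Shirk.
  the agent's expected payoff from Comply: p·(-3) + (1−p)·6 = -9p + 6
  the agent's expected payoff from Shirk: p·6 + (1−p)·1 = 5p + 1
  -9p + 6 = 5p + 1  ⇒  -14p = -5  ⇒  p = 5/14.
For the inspector to be willing to mix, the inspector must be indifferent between Skip and Inspect, which pins down the agent's mix.
  the inspector's payoff from Skip: q·10 + (1−q)·(-5) = 15q - 5
  the inspector's payoff from Inspect: q·8 + (1−q)·9 = -q + 9
  15q - 5 = -q + 9  ⇒  16q = 14  ⇒  q = 7/8.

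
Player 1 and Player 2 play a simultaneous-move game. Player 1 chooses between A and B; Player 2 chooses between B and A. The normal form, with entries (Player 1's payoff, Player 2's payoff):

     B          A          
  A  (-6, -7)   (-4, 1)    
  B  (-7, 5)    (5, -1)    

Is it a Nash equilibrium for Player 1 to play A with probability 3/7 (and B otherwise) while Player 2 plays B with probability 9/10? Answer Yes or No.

Check Player 2's indifference given Player 1's mix p = 3/7:
  payoff from B = -1/7; payoff from A = -1/7 — equal.
Check Player 1's indifference given Player 2's mix q = 9/10:
  payoff from A = -29/5; payoff from B = -29/5 — equal.
Both players are indifferent, so neither can profitably deviate.

Yes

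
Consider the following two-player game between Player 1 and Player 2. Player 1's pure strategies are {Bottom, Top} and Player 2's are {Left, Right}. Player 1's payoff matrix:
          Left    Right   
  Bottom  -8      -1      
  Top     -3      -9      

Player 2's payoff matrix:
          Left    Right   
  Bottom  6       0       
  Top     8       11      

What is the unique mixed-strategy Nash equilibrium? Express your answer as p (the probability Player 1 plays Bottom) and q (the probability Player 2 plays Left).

p = 1/3, q = 8/13

In a mixed equilibrium Player 2 is indifferent between Left and Right; this condition fixes p.
  Player 2's payoff to Left: p·6 + (1−p)·8 = -2p + 8
  Player 2's payoff to Right: p·0 + (1−p)·11 = -11p + 11
  -2p + 8 = -11p + 11  ⇒  9p = 3  ⇒  p = 1/3.
In a mixed equilibrium Player 1 is indifferent between Bottom and Top; this condition fixes q.
  Player 1's payoff to Bottom: q·(-8) + (1−q)·(-1) = -7q - 1
  Player 1's payoff to Top: q·(-3) + (1−q)·(-9) = 6q - 9
  -7q - 1 = 6q - 9  ⇒  -13q = -8  ⇒  q = 8/13.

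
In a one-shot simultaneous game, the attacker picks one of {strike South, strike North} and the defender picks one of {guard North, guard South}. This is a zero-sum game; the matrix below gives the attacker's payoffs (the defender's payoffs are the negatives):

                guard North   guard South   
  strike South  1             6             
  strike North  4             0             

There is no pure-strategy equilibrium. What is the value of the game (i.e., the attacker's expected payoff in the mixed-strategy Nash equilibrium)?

The defender's mix must leave the attacker indifferent between strike South and strike North.
  the attacker's expected payoff from strike South: q·1 + (1−q)·6 = -5q + 6
  the attacker's expected payoff from strike North: q·4 + (1−q)·0 = 4q
  -5q + 6 = 4q  ⇒  -9q = -6  ⇒  q = 2/3.
The value is the attacker's expected payoff against this mix (using strike South): (2/3)·1 + (1/3)·6 = 8/3.

v = 8/3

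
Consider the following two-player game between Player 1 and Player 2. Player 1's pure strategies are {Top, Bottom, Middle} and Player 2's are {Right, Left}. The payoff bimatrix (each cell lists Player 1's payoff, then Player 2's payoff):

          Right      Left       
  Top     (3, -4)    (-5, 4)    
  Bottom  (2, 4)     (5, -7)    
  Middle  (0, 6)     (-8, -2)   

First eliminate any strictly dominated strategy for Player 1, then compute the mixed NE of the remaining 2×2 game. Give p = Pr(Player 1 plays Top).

p = 11/19

Player 1's strategy Middle is strictly dominated by Top: 3 > 0 and -5 > -8. Eliminate Middle.
For Player 2 to be willing to mix, Player 2 must be indifferent between Right and Left, which pins down Player 1's mix.
  Player 2's payoff from Right: p·(-4) + (1−p)·4 = -8p + 4
  Player 2's payoff from Left: p·4 + (1−p)·(-7) = 11p - 7
  -8p + 4 = 11p - 7  ⇒  -19p = -11  ⇒  p = 11/19.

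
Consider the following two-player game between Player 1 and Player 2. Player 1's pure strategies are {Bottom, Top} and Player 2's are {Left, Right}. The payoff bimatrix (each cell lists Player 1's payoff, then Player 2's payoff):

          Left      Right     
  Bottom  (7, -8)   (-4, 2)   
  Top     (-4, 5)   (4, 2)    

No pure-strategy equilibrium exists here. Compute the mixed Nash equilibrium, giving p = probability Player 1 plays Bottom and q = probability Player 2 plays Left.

Player 1's mix must leave Player 2 indifferent between Left and Right.
  Player 2's payoff to Left: p·(-8) + (1−p)·5 = -13p + 5
  Player 2's payoff to Right: p·2 + (1−p)·2 = 2
  -13p + 5 = 2  ⇒  -13p = -3  ⇒  p = 3/13.
Set Player 1's expected payoff from Bottom equal to that from Top:
  Player 1's payoff from Bottom: q·7 + (1−q)·(-4) = 11q - 4
  Player 1's payoff from Top: q·(-4) + (1−q)·4 = -8q + 4
  11q - 4 = -8q + 4  ⇒  19q = 8  ⇒  q = 8/19.

p = 3/13, q = 8/19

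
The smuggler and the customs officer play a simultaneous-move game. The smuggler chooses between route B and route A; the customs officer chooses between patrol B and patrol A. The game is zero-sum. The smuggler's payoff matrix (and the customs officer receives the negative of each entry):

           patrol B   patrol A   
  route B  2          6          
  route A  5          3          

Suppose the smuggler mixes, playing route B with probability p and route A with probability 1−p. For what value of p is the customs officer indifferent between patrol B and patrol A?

p = 1/3

The customs officer's indifference between patrol B and patrol A determines the smuggler's mixing probability p:
  the customs officer's payoff to patrol B: p·(-2) + (1−p)·(-5) = 3p - 5
  the customs officer's payoff to patrol A: p·(-6) + (1−p)·(-3) = -3p - 3
  3p - 5 = -3p - 3  ⇒  6p = 2  ⇒  p = 1/3.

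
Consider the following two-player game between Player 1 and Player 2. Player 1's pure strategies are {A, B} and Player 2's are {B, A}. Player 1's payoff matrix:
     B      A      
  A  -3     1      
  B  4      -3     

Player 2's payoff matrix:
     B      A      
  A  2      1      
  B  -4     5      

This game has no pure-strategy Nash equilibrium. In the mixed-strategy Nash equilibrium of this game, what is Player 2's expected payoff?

7/5

Player 2's indifference between B and A determines Player 1's mixing probability p:
  Player 2's payoff to B: p·2 + (1−p)·(-4) = 6p - 4
  Player 2's payoff to A: p·1 + (1−p)·5 = -4p + 5
  6p - 4 = -4p + 5  ⇒  10p = 9  ⇒  p = 9/10.
At equilibrium Player 2 is indifferent across columns, so Player 2's payoff equals the payoff from B: (9/10)·2 + (1/10)·(-4) = 7/5.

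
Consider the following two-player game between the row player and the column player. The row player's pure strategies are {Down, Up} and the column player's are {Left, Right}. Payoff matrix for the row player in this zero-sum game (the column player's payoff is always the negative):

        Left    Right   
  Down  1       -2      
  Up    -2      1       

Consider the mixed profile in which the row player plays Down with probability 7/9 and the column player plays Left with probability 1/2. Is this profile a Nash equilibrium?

No

Given the row player's mix p = 7/9, the column player's payoff from Left is -1/3 but from Right is 4/3. The column player strictly prefers Right, so the column player would not mix.
So the proposed profile is not a Nash equilibrium.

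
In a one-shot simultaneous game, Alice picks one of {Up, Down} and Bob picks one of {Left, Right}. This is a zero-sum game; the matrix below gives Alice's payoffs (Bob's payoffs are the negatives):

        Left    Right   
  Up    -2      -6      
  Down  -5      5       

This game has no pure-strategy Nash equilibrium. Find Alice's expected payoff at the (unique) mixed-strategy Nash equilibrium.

Alice's indifference between Up and Down determines Bob's mixing probability q:
  Alice's payoff from Up: q·(-2) + (1−q)·(-6) = 4q - 6
  Alice's payoff from Down: q·(-5) + (1−q)·5 = -10q + 5
  4q - 6 = -10q + 5  ⇒  14q = 11  ⇒  q = 11/14.
At equilibrium Alice is indifferent across rows, so Alice's payoff equals the payoff from Up: (11/14)·(-2) + (3/14)·(-6) = -20/7.

-20/7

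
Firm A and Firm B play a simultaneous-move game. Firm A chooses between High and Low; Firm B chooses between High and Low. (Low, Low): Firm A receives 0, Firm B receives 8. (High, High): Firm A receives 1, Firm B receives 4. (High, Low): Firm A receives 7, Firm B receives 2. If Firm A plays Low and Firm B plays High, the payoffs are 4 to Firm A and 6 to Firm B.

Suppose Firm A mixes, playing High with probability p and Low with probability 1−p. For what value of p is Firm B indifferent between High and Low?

In a mixed equilibrium Firm B is indifferent between High and Low; this condition fixes p.
  Firm B's expected payoff from High: p·4 + (1−p)·6 = -2p + 6
  Firm B's expected payoff from Low: p·2 + (1−p)·8 = -6p + 8
  -2p + 6 = -6p + 8  ⇒  4p = 2  ⇒  p = 1/2.

p = 1/2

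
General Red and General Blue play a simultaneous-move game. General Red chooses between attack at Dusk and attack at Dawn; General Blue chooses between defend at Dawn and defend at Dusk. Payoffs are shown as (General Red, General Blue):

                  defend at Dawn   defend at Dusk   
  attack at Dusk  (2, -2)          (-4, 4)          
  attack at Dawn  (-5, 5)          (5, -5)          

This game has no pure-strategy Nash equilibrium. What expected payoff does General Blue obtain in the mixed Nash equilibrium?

5/8

For General Blue to be willing to mix, General Blue must be indifferent between defend at Dawn and defend at Dusk, which pins down General Red's mix.
  General Blue's expected payoff from defend at Dawn: p·(-2) + (1−p)·5 = -7p + 5
  General Blue's expected payoff from defend at Dusk: p·4 + (1−p)·(-5) = 9p - 5
  -7p + 5 = 9p - 5  ⇒  -16p = -10  ⇒  p = 5/8.
At equilibrium General Blue is indifferent across columns, so General Blue's payoff equals the payoff from defend at Dawn: (5/8)·(-2) + (3/8)·5 = 5/8.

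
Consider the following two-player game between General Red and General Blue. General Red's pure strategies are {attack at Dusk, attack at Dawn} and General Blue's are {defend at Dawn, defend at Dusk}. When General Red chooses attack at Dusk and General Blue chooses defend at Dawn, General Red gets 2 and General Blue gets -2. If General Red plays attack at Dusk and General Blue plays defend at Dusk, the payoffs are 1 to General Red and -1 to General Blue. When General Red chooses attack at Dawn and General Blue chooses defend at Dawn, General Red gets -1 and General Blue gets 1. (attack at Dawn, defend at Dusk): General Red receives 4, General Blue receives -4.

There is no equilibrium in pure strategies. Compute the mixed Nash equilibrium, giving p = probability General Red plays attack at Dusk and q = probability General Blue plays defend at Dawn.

General Red's mix must leave General Blue indifferent between defend at Dawn and defend at Dusk.
  General Blue's payoff to defend at Dawn: p·(-2) + (1−p)·1 = -3p + 1
  General Blue's payoff to defend at Dusk: p·(-1) + (1−p)·(-4) = 3p - 4
  -3p + 1 = 3p - 4  ⇒  -6p = -5  ⇒  p = 5/6.
General Blue's mix must leave General Red indifferent between attack at Dusk and attack at Dawn.
  General Red's expected payoff from attack at Dusk: q·2 + (1−q)·1 = q + 1
  General Red's expected payoff from attack at Dawn: q·(-1) + (1−q)·4 = -5q + 4
  q + 1 = -5q + 4  ⇒  6q = 3  ⇒  q = 1/2.

p = 5/6, q = 1/2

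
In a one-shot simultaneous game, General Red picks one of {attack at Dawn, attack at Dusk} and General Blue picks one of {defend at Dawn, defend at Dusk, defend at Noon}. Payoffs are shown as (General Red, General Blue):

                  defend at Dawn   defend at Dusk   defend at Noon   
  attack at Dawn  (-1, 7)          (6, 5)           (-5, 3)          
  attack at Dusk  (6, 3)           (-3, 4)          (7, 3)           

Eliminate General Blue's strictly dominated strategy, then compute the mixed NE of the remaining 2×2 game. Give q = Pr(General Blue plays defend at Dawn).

q = 9/16

General Blue's strategy defend at Noon is strictly dominated by defend at Dusk: 5 > 3 and 4 > 3. Eliminate defend at Noon.
General Blue's mix must leave General Red indifferent between attack at Dawn and attack at Dusk.
  General Red's payoff to attack at Dawn: q·(-1) + (1−q)·6 = -7q + 6
  General Red's payoff to attack at Dusk: q·6 + (1−q)·(-3) = 9q - 3
  -7q + 6 = 9q - 3  ⇒  -16q = -9  ⇒  q = 9/16.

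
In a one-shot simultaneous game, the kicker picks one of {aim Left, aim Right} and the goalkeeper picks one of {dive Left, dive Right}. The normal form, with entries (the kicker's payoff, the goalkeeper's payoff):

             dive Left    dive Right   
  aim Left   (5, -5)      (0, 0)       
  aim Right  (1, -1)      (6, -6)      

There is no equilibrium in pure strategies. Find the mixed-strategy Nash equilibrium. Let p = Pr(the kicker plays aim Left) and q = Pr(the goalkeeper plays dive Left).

p = 1/2, q = 3/5

The goalkeeper's indifference between dive Left and dive Right determines the kicker's mixing probability p:
  the goalkeeper's payoff to dive Left: p·(-5) + (1−p)·(-1) = -4p - 1
  the goalkeeper's payoff to dive Right: p·0 + (1−p)·(-6) = 6p - 6
  -4p - 1 = 6p - 6  ⇒  -10p = -5  ⇒  p = 1/2.
Set the kicker's expected payoff from aim Left equal to that from aim Right:
  the kicker's payoff from aim Left: q·5 + (1−q)·0 = 5q
  the kicker's payoff from aim Right: q·1 + (1−q)·6 = -5q + 6
  5q = -5q + 6  ⇒  10q = 6  ⇒  q = 3/5.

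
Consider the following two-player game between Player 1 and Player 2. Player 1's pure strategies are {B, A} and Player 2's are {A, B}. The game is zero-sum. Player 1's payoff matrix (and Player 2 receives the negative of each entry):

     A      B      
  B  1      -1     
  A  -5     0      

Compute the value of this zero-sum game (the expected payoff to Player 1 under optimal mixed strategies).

v = -5/7

For Player 1 to be willing to mix, Player 1 must be indifferent between B and A, which pins down Player 2's mix.
  Player 1's payoff from B: q·1 + (1−q)·(-1) = 2q - 1
  Player 1's payoff from A: q·(-5) + (1−q)·0 = -5q
  2q - 1 = -5q  ⇒  7q = 1  ⇒  q = 1/7.
The value is Player 1's expected payoff against this mix (using B): (1/7)·1 + (6/7)·(-1) = -5/7.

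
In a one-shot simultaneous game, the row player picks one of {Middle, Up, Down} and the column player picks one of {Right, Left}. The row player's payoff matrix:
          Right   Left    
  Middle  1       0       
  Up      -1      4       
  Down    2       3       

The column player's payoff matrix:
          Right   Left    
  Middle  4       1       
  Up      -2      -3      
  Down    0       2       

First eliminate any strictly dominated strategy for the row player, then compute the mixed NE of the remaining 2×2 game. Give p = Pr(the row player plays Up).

The row player's strategy Middle is strictly dominated by Down: 2 > 1 and 3 > 0. Eliminate Middle.
For the column player to be willing to mix, the column player must be indifferent between Right and Left, which pins down the row player's mix.
  the column player's payoff from Right: p·(-2) + (1−p)·0 = -2p
  the column player's payoff from Left: p·(-3) + (1−p)·2 = -5p + 2
  -2p = -5p + 2  ⇒  3p = 2  ⇒  p = 2/3.

p = 2/3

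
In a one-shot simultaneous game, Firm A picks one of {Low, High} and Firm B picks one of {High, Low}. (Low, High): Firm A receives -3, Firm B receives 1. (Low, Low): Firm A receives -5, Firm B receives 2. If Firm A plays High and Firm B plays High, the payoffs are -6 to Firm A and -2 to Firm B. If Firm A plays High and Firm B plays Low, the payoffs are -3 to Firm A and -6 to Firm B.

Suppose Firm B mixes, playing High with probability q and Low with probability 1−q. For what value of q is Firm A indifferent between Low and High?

Set Firm A's expected payoff from Low equal to that from High:
  Firm A's payoff from Low: q·(-3) + (1−q)·(-5) = 2q - 5
  Firm A's payoff from High: q·(-6) + (1−q)·(-3) = -3q - 3
  2q - 5 = -3q - 3  ⇒  5q = 2  ⇒  q = 2/5.

q = 2/5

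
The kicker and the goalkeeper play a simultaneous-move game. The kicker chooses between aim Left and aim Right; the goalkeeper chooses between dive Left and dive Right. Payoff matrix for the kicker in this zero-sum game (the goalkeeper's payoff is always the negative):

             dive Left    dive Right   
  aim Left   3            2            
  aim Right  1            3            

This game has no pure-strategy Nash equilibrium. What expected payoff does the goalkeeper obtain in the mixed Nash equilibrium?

In a mixed equilibrium the goalkeeper is indifferent between dive Left and dive Right; this condition fixes p.
  the goalkeeper's payoff from dive Left: p·(-3) + (1−p)·(-1) = -2p - 1
  the goalkeeper's payoff from dive Right: p·(-2) + (1−p)·(-3) = p - 3
  -2p - 1 = p - 3  ⇒  -3p = -2  ⇒  p = 2/3.
At equilibrium the goalkeeper is indifferent across columns, so the goalkeeper's payoff equals the payoff from dive Left: (2/3)·(-3) + (1/3)·(-1) = -7/3.

-7/3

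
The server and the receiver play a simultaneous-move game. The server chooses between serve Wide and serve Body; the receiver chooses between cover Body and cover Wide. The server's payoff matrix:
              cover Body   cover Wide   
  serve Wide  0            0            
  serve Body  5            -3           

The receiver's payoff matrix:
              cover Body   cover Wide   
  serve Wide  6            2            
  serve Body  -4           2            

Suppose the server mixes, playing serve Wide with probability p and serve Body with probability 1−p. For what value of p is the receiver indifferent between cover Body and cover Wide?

p = 3/5

The receiver's indifference between cover Body and cover Wide determines the server's mixing probability p:
  the receiver's payoff to cover Body: p·6 + (1−p)·(-4) = 10p - 4
  the receiver's payoff to cover Wide: p·2 + (1−p)·2 = 2
  10p - 4 = 2  ⇒  10p = 6  ⇒  p = 3/5.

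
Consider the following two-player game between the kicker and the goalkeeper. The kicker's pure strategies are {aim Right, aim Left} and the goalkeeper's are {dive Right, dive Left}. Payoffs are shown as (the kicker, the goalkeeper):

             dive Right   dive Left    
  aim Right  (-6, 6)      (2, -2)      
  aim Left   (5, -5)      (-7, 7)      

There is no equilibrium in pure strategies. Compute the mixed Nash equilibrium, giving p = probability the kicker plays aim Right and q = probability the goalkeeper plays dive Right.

p = 3/5, q = 9/20

The goalkeeper's indifference between dive Right and dive Left determines the kicker's mixing probability p:
  the goalkeeper's payoff to dive Right: p·6 + (1−p)·(-5) = 11p - 5
  the goalkeeper's payoff to dive Left: p·(-2) + (1−p)·7 = -9p + 7
  11p - 5 = -9p + 7  ⇒  20p = 12  ⇒  p = 3/5.
The goalkeeper's mix must leave the kicker indifferent between aim Right and aim Left.
  the kicker's payoff from aim Right: q·(-6) + (1−q)·2 = -8q + 2
  the kicker's payoff from aim Left: q·5 + (1−q)·(-7) = 12q - 7
  -8q + 2 = 12q - 7  ⇒  -20q = -9  ⇒  q = 9/20.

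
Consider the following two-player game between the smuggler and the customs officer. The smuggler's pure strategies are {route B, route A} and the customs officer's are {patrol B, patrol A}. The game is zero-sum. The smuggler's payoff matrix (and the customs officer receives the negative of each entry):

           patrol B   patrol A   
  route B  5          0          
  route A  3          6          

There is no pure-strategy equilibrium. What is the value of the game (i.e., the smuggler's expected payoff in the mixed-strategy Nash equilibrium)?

Set the smuggler's expected payoff from route B equal to that from route A:
  the smuggler's payoff from route B: q·5 + (1−q)·0 = 5q
  the smuggler's payoff from route A: q·3 + (1−q)·6 = -3q + 6
  5q = -3q + 6  ⇒  8q = 6  ⇒  q = 3/4.
The value is the smuggler's expected payoff against this mix (using route B): (3/4)·5 + (1/4)·0 = 15/4.

v = 15/4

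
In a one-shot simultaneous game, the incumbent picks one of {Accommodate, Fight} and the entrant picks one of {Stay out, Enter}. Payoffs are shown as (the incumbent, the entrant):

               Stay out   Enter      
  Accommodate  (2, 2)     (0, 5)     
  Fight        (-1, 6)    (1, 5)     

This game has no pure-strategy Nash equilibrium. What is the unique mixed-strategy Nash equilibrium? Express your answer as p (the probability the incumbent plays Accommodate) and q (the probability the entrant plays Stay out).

p = 1/4, q = 1/4

In a mixed equilibrium the entrant is indifferent between Stay out and Enter; this condition fixes p.
  the entrant's expected payoff from Stay out: p·2 + (1−p)·6 = -4p + 6
  the entrant's expected payoff from Enter: p·5 + (1−p)·5 = 5
  -4p + 6 = 5  ⇒  -4p = -1  ⇒  p = 1/4.
In a mixed equilibrium the incumbent is indifferent between Accommodate and Fight; this condition fixes q.
  the incumbent's payoff from Accommodate: q·2 + (1−q)·0 = 2q
  the incumbent's payoff from Fight: q·(-1) + (1−q)·1 = -2q + 1
  2q = -2q + 1  ⇒  4q = 1  ⇒  q = 1/4.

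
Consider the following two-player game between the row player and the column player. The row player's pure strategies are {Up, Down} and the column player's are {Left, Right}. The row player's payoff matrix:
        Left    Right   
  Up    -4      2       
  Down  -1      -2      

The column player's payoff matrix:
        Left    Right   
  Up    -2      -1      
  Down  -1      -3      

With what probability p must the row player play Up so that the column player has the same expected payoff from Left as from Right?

The column player's indifference between Left and Right determines the row player's mixing probability p:
  the column player's payoff from Left: p·(-2) + (1−p)·(-1) = -p - 1
  the column player's payoff from Right: p·(-1) + (1−p)·(-3) = 2p - 3
  -p - 1 = 2p - 3  ⇒  -3p = -2  ⇒  p = 2/3.

p = 2/3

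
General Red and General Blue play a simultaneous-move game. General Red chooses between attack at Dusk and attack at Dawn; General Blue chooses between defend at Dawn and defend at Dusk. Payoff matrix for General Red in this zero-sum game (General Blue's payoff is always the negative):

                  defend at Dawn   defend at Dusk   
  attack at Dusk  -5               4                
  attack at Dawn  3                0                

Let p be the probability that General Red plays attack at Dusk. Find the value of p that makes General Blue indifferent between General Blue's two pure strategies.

For General Blue to be willing to mix, General Blue must be indifferent between defend at Dawn and defend at Dusk, which pins down General Red's mix.
  General Blue's payoff to defend at Dawn: p·5 + (1−p)·(-3) = 8p - 3
  General Blue's payoff to defend at Dusk: p·(-4) + (1−p)·0 = -4p
  8p - 3 = -4p  ⇒  12p = 3  ⇒  p = 1/4.

p = 1/4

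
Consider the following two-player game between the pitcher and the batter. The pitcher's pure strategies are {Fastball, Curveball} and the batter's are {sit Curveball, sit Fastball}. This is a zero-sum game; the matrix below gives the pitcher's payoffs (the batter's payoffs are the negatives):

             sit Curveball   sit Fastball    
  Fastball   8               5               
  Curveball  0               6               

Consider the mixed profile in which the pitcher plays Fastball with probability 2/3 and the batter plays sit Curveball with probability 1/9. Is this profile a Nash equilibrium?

Yes

Check the batter's indifference given the pitcher's mix p = 2/3:
  payoff from sit Curveball = -16/3; payoff from sit Fastball = -16/3 — equal.
Check the pitcher's indifference given the batter's mix q = 1/9:
  payoff from Fastball = 16/3; payoff from Curveball = 16/3 — equal.
Both players are indifferent, so neither can profitably deviate.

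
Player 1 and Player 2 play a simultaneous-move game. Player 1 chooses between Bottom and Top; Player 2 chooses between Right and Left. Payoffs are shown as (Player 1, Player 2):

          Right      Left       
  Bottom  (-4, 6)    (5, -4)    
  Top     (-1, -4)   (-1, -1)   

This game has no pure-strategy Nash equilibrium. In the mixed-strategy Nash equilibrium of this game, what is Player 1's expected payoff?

Player 2's mix must leave Player 1 indifferent between Bottom and Top.
  Player 1's payoff from Bottom: q·(-4) + (1−q)·5 = -9q + 5
  Player 1's payoff from Top: q·(-1) + (1−q)·(-1) = -1
  -9q + 5 = -1  ⇒  -9q = -6  ⇒  q = 2/3.
At equilibrium Player 1 is indifferent across rows, so Player 1's payoff equals the payoff from Bottom: (2/3)·(-4) + (1/3)·5 = -1.

-1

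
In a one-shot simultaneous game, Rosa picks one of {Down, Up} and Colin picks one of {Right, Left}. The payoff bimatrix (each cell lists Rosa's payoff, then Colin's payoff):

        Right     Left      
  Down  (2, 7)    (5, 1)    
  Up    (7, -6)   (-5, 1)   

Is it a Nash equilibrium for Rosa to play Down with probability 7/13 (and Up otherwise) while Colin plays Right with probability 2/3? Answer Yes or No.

Yes

Check Colin's indifference given Rosa's mix p = 7/13:
  payoff from Right = 1; payoff from Left = 1 — equal.
Check Rosa's indifference given Colin's mix q = 2/3:
  payoff from Down = 3; payoff from Up = 3 — equal.
Both players are indifferent, so neither can profitably deviate.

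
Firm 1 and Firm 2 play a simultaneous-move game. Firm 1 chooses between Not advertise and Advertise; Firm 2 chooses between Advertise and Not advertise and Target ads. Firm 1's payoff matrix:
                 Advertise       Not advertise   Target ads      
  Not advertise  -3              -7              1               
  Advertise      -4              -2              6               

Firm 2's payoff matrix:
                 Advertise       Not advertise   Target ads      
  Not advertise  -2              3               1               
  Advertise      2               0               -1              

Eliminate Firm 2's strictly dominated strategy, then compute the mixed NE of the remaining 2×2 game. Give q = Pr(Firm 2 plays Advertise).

q = 5/6

Firm 2's strategy Target ads is strictly dominated by Not advertise: 3 > 1 and 0 > -1. Eliminate Target ads.
Firm 2's mix must leave Firm 1 indifferent between Not advertise and Advertise.
  Firm 1's payoff to Not advertise: q·(-3) + (1−q)·(-7) = 4q - 7
  Firm 1's payoff to Advertise: q·(-4) + (1−q)·(-2) = -2q - 2
  4q - 7 = -2q - 2  ⇒  6q = 5  ⇒  q = 5/6.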